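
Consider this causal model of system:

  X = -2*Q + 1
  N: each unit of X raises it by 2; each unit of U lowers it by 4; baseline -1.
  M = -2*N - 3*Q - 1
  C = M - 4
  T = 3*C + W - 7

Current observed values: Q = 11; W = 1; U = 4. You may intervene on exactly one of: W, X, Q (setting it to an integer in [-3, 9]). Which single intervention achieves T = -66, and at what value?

set X = 4

Intervening on W: T = W + 233. Reaching -66 requires W = -299, outside [-3, 9].
Intervening on X: with other inputs at their observed values, T = -12*X - 18. Solving for -66 gives X = 4, within [-3, 9].
Intervening on Q: T = 15*Q + 69. Reaching -66 requires Q = -9, outside [-3, 9].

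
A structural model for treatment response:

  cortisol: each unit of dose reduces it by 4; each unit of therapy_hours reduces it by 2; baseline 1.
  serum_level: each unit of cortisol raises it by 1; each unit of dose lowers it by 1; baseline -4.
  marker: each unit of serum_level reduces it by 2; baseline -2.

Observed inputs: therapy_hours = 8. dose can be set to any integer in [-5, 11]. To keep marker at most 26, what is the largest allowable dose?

dose = -1

Substituting into the cortisol equation gives cortisol = -4*dose - 15.
Substituting into the serum_level equation gives serum_level = -5*dose - 19.
This gives marker = 10*dose + 36.
Require 10*dose + 36 ≤ 26, so dose ≤ -1.
The largest integer in [-5, 11] satisfying this is -1.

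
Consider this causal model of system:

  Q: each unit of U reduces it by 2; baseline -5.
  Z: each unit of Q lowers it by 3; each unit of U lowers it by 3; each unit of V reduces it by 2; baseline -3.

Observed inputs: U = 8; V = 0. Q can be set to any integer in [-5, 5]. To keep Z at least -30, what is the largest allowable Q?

Intervening on Q fixes its value directly, overriding its dependence on U.
Substituting into the Z equation gives Z = -3*Q - 27.
Require -3*Q - 27 ≥ -30, so Q ≤ 1.
The largest integer in [-5, 5] satisfying this is 1.

Q = 1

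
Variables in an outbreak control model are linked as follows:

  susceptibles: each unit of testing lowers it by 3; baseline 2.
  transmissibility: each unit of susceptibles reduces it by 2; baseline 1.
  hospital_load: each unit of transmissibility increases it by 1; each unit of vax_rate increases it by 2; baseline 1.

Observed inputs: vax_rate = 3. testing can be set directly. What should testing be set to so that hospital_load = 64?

Substituting into the transmissibility equation gives transmissibility = 6*testing - 3.
Substituting into the hospital_load equation gives hospital_load = 6*testing + 4.
Solve 6*testing + 4 = 64: testing = (64 - 4) / 6 = 10.

testing = 10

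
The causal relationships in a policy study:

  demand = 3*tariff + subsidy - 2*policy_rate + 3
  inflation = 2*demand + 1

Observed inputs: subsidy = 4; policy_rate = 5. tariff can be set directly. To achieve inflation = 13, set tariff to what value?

Substituting into the demand equation gives demand = 3*tariff - 3.
Substituting into the inflation equation gives inflation = 6*tariff - 5.
Solve 6*tariff - 5 = 13: tariff = (13 + 5) / 6 = 3.

tariff = 3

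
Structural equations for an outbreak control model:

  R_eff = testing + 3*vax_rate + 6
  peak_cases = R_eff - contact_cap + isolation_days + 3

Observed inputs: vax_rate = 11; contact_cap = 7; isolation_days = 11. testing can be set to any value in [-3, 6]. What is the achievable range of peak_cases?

43 to 52

Substituting into the R_eff equation gives R_eff = testing + 39.
Substituting into the peak_cases equation gives peak_cases = testing + 46.
Linear in testing, so extremes are at the endpoints: testing = -3 gives peak_cases = 43; testing = 6 gives peak_cases = 52.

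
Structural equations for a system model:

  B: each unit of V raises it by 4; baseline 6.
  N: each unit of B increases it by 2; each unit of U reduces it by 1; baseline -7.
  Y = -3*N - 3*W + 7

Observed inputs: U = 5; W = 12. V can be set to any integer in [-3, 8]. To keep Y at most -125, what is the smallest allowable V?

Substituting into the N equation gives N = 8*V.
Substituting into the Y equation gives Y = -24*V - 29.
Require -24*V - 29 ≤ -125, so V ≥ 4.
The smallest integer in [-3, 8] satisfying this is 4.

V = 4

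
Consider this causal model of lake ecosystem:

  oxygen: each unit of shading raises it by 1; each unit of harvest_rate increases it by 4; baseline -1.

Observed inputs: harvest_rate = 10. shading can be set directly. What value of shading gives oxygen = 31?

Substituting into the oxygen equation gives oxygen = shading + 39.
Solve shading + 39 = 31: shading = (31 - 39) / 1 = -8.

shading = -8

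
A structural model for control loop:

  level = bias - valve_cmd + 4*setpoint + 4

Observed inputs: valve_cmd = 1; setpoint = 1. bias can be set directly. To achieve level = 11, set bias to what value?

Substituting into the level equation gives level = bias + 7.
Solve bias + 7 = 11: bias = (11 - 7) / 1 = 4.

bias = 4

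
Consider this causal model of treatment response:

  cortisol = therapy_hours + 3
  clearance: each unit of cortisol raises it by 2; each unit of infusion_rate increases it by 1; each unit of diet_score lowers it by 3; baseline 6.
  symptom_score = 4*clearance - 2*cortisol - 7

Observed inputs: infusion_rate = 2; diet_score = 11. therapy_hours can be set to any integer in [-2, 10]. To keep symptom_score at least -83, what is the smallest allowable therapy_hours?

therapy_hours = 1

Substituting into the clearance equation gives clearance = 2*therapy_hours - 19.
This gives symptom_score = 6*therapy_hours - 89.
Require 6*therapy_hours - 89 ≥ -83, so therapy_hours ≥ 1.
The smallest integer in [-2, 10] satisfying this is 1.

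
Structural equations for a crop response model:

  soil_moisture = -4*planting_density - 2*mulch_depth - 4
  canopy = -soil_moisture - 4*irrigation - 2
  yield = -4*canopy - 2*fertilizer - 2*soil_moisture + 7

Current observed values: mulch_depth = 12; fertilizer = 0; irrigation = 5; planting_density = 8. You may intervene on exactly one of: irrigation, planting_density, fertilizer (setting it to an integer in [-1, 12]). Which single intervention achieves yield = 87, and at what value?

set irrigation = 12

Intervening on irrigation: with other inputs at their observed values, yield = 16*irrigation - 105. Solving for 87 gives irrigation = 12, within [-1, 12].
Intervening on planting_density: yield = -8*planting_density + 39. Reaching 87 requires planting_density = -6, outside [-1, 12].
Intervening on fertilizer: yield = -2*fertilizer - 25. Reaching 87 requires fertilizer = -56, outside [-1, 12].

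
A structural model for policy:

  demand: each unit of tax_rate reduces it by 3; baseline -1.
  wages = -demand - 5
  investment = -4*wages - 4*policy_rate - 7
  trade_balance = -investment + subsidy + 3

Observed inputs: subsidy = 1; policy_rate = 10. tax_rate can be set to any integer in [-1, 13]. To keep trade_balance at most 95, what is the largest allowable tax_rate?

Substituting into the wages equation gives wages = 3*tax_rate - 4.
investment becomes -12*tax_rate - 31.
So trade_balance = 12*tax_rate + 35.
Require 12*tax_rate + 35 ≤ 95, so tax_rate ≤ 5.
The largest integer in [-1, 13] satisfying this is 5.

tax_rate = 5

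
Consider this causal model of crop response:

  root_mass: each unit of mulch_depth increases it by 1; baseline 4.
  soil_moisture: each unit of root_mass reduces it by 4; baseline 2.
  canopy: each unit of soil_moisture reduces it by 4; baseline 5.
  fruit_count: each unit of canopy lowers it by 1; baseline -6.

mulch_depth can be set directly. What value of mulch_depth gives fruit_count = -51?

Substituting into the soil_moisture equation gives soil_moisture = -4*mulch_depth - 14.
So canopy = 16*mulch_depth + 61.
Substituting into the fruit_count equation gives fruit_count = -16*mulch_depth - 67.
Solve -16*mulch_depth - 67 = -51: mulch_depth = (-51 + 67) / -16 = -1.

mulch_depth = -1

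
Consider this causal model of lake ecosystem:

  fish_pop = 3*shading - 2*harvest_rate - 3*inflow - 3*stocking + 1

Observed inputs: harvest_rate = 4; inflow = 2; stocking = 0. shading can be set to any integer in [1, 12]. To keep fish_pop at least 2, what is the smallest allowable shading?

shading = 5

Substituting into the fish_pop equation gives fish_pop = 3*shading - 13.
Require 3*shading - 13 ≥ 2, so shading ≥ 5.
The smallest integer in [1, 12] satisfying this is 5.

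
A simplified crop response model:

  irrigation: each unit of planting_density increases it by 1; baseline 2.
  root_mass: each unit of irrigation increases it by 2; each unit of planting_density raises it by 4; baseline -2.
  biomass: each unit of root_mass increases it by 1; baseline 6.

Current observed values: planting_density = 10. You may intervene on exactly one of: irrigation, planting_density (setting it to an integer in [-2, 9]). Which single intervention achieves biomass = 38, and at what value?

Intervening on irrigation: biomass = 2*irrigation + 44. Reaching 38 requires irrigation = -3, outside [-2, 9].
Intervening on planting_density: with other inputs at their observed values, biomass = 6*planting_density + 8. Solving for 38 gives planting_density = 5, within [-2, 9].

set planting_density = 5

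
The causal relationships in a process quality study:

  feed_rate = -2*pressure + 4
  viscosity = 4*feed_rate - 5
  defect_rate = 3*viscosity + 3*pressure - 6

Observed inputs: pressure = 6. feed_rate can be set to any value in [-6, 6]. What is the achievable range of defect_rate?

Intervening on feed_rate fixes its value directly, overriding its dependence on pressure.
Substituting into the defect_rate equation gives defect_rate = 12*feed_rate - 3.
Linear in feed_rate, so extremes are at the endpoints: feed_rate = -6 gives defect_rate = -75; feed_rate = 6 gives defect_rate = 69.

-75 to 69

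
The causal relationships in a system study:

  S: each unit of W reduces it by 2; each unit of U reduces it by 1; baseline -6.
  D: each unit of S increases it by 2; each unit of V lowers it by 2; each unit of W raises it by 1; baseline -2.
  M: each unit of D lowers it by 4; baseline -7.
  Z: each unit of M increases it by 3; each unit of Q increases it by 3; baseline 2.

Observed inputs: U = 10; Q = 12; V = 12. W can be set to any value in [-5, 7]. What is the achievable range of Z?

Substituting into the S equation gives S = -2*W - 16.
This gives D = -3*W - 58.
Substituting into the M equation gives M = 12*W + 225.
This gives Z = 36*W + 713.
Linear in W, so extremes are at the endpoints: W = -5 gives Z = 533; W = 7 gives Z = 965.

533 to 965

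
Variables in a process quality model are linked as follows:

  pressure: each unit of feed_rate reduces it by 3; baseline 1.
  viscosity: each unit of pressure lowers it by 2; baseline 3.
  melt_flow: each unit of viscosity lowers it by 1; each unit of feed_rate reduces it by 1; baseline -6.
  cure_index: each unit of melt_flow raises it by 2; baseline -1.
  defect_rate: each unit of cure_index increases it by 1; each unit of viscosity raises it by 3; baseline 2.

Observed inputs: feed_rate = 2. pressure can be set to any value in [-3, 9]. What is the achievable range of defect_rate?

Intervening on pressure fixes its value directly, overriding its dependence on feed_rate.
Substituting into the melt_flow equation gives melt_flow = 2*pressure - 11.
Substituting into the cure_index equation gives cure_index = 4*pressure - 23.
defect_rate becomes -2*pressure - 12.
Linear in pressure, so extremes are at the endpoints: pressure = -3 gives defect_rate = -6; pressure = 9 gives defect_rate = -30.

-30 to -6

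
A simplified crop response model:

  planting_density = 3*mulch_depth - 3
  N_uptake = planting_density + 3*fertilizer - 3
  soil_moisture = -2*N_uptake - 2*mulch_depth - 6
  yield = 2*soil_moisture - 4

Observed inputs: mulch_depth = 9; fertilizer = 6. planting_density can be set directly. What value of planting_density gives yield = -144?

planting_density = 8

Intervening on planting_density fixes its value directly, overriding its dependence on mulch_depth.
Substituting into the N_uptake equation gives N_uptake = planting_density + 15.
This gives soil_moisture = -2*planting_density - 54.
So yield = -4*planting_density - 112.
Solve -4*planting_density - 112 = -144: planting_density = (-144 + 112) / -4 = 8.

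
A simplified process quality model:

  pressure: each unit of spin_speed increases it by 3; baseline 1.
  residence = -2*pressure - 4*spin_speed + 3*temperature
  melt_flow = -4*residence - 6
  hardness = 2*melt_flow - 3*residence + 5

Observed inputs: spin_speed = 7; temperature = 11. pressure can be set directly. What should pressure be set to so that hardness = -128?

Intervening on pressure fixes its value directly, overriding its dependence on spin_speed.
Substituting into the residence equation gives residence = -2*pressure + 5.
Substituting into the melt_flow equation gives melt_flow = 8*pressure - 26.
This gives hardness = 22*pressure - 62.
Solve 22*pressure - 62 = -128: pressure = (-128 + 62) / 22 = -3.

pressure = -3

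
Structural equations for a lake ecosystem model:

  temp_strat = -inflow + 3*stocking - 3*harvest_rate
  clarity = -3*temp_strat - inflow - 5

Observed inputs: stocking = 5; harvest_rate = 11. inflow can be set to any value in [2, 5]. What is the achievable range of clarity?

Substituting into the temp_strat equation gives temp_strat = -inflow - 18.
Substituting into the clarity equation gives clarity = 2*inflow + 49.
Linear in inflow, so extremes are at the endpoints: inflow = 2 gives clarity = 53; inflow = 5 gives clarity = 59.

53 to 59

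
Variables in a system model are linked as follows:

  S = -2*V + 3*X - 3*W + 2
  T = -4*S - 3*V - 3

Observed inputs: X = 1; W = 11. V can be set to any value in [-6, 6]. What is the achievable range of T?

79 to 139

Substituting into the S equation gives S = -2*V - 28.
Substituting into the T equation gives T = 5*V + 109.
Linear in V, so extremes are at the endpoints: V = -6 gives T = 79; V = 6 gives T = 139.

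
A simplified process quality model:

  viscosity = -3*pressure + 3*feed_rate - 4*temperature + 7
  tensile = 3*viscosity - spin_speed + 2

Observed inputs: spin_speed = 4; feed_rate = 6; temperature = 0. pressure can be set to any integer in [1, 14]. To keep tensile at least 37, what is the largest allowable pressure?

pressure = 4

Substituting into the viscosity equation gives viscosity = -3*pressure + 25.
Substituting into the tensile equation gives tensile = -9*pressure + 73.
Require -9*pressure + 73 ≥ 37, so pressure ≤ 4.
The largest integer in [1, 14] satisfying this is 4.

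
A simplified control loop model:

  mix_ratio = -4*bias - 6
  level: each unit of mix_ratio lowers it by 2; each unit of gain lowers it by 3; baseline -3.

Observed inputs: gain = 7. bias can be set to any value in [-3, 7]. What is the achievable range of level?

Substituting into the level equation gives level = 8*bias - 12.
Linear in bias, so extremes are at the endpoints: bias = -3 gives level = -36; bias = 7 gives level = 44.

-36 to 44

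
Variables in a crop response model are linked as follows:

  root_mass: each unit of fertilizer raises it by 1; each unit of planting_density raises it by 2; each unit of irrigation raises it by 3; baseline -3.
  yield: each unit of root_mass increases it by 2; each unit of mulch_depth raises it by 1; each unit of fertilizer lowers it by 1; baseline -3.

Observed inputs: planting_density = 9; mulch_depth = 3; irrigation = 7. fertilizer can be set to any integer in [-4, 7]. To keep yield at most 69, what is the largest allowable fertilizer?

Substituting into the root_mass equation gives root_mass = fertilizer + 36.
yield becomes fertilizer + 72.
Require fertilizer + 72 ≤ 69, so fertilizer ≤ -3.
The largest integer in [-4, 7] satisfying this is -3.

fertilizer = -3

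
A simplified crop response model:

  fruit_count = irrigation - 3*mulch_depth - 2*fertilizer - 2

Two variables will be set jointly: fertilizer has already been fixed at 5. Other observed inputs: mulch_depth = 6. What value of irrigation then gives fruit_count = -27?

irrigation = 3

With fertilizer held at 5:
Substituting into the fruit_count equation gives fruit_count = irrigation - 30.
Solve irrigation - 30 = -27: irrigation = (-27 + 30) / 1 = 3.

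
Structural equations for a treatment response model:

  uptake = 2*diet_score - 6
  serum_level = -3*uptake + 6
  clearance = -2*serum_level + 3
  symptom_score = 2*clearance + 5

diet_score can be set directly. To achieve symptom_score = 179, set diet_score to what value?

Substituting into the serum_level equation gives serum_level = -6*diet_score + 24.
Substituting into the clearance equation gives clearance = 12*diet_score - 45.
symptom_score becomes 24*diet_score - 85.
Solve 24*diet_score - 85 = 179: diet_score = (179 + 85) / 24 = 11.

diet_score = 11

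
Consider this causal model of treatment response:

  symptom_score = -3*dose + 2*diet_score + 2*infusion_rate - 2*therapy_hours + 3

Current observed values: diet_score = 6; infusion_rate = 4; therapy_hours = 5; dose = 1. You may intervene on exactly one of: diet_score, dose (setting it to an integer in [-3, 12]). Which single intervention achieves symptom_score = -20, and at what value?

Intervening on diet_score: symptom_score = 2*diet_score - 2. Reaching -20 requires diet_score = -9, outside [-3, 12].
Intervening on dose: with other inputs at their observed values, symptom_score = -3*dose + 13. Solving for -20 gives dose = 11, within [-3, 12].

set dose = 11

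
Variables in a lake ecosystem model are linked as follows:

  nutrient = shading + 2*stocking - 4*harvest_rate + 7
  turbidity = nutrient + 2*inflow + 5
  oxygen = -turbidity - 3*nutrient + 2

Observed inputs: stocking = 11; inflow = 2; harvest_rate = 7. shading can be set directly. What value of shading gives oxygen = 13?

shading = -6

Substituting into the nutrient equation gives nutrient = shading + 1.
turbidity becomes shading + 10.
Substituting into the oxygen equation gives oxygen = -4*shading - 11.
Solve -4*shading - 11 = 13: shading = (13 + 11) / -4 = -6.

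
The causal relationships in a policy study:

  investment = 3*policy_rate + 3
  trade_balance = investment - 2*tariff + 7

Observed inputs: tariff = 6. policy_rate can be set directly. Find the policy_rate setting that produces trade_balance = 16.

Substituting into the trade_balance equation gives trade_balance = 3*policy_rate - 2.
Solve 3*policy_rate - 2 = 16: policy_rate = (16 + 2) / 3 = 6.

policy_rate = 6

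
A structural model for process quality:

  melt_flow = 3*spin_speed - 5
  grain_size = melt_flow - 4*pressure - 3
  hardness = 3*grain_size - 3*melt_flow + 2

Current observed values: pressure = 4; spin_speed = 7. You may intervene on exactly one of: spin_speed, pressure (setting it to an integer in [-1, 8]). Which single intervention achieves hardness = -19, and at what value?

Intervening on spin_speed: the paths from spin_speed to hardness cancel (net effect zero), leaving hardness = -55; -19 is unreachable this way.
Intervening on pressure: with other inputs at their observed values, hardness = -12*pressure - 7. Solving for -19 gives pressure = 1, within [-1, 8].

set pressure = 1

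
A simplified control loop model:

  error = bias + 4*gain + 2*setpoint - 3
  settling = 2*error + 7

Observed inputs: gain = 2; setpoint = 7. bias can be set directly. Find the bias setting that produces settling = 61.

Substituting into the error equation gives error = bias + 19.
Substituting into the settling equation gives settling = 2*bias + 45.
Solve 2*bias + 45 = 61: bias = (61 - 45) / 2 = 8.

bias = 8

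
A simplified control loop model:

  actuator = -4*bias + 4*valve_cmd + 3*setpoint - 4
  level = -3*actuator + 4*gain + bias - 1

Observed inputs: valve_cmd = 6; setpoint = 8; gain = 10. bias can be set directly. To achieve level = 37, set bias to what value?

bias = 10

Substituting into the actuator equation gives actuator = -4*bias + 44.
Substituting into the level equation gives level = 13*bias - 93.
Solve 13*bias - 93 = 37: bias = (37 + 93) / 13 = 10.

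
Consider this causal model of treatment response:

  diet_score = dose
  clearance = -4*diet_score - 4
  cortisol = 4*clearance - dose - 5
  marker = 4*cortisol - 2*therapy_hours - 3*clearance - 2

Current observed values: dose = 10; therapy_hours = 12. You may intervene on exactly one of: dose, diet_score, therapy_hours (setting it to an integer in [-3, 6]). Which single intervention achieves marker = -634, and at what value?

Intervening on dose: marker = -56*dose - 98. Reaching -634 requires dose = 67/7, not an integer.
Intervening on diet_score: marker = -52*diet_score - 138. Reaching -634 requires diet_score = 124/13, not an integer.
Intervening on therapy_hours: with other inputs at their observed values, marker = -2*therapy_hours - 634. Solving for -634 gives therapy_hours = 0, within [-3, 6].

set therapy_hours = 0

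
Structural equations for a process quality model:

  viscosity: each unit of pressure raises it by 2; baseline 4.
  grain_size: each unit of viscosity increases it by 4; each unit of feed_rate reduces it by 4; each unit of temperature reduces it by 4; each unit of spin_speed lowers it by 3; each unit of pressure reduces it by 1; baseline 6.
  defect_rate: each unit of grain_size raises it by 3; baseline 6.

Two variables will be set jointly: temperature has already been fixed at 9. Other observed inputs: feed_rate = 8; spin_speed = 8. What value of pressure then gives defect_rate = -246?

With temperature held at 9:
Substituting into the grain_size equation gives grain_size = 7*pressure - 70.
So defect_rate = 21*pressure - 204.
Solve 21*pressure - 204 = -246: pressure = (-246 + 204) / 21 = -2.

pressure = -2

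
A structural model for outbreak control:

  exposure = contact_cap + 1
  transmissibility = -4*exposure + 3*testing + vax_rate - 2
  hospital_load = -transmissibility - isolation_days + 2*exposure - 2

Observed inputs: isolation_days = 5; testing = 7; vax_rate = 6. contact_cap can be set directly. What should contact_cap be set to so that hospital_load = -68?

Substituting into the transmissibility equation gives transmissibility = -4*contact_cap + 21.
This gives hospital_load = 6*contact_cap - 26.
Solve 6*contact_cap - 26 = -68: contact_cap = (-68 + 26) / 6 = -7.

contact_cap = -7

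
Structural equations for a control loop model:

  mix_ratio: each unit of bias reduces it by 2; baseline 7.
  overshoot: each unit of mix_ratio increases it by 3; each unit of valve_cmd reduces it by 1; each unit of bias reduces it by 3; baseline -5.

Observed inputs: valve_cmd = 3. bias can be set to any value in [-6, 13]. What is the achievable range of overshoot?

Substituting into the overshoot equation gives overshoot = -9*bias + 13.
Linear in bias, so extremes are at the endpoints: bias = -6 gives overshoot = 67; bias = 13 gives overshoot = -104.

-104 to 67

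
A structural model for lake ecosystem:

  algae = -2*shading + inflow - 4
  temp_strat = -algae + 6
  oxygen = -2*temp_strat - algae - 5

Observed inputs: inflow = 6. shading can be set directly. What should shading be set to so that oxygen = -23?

Substituting into the algae equation gives algae = -2*shading + 2.
Substituting into the temp_strat equation gives temp_strat = 2*shading + 4.
Substituting into the oxygen equation gives oxygen = -2*shading - 15.
Solve -2*shading - 15 = -23: shading = (-23 + 15) / -2 = 4.

shading = 4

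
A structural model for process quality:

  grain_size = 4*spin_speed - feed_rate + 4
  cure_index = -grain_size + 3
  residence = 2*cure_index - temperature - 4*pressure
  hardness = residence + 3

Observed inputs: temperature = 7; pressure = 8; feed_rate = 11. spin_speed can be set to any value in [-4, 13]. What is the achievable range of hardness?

Substituting into the grain_size equation gives grain_size = 4*spin_speed - 7.
This gives cure_index = -4*spin_speed + 10.
Substituting into the residence equation gives residence = -8*spin_speed - 19.
Substituting into the hardness equation gives hardness = -8*spin_speed - 16.
Linear in spin_speed, so extremes are at the endpoints: spin_speed = -4 gives hardness = 16; spin_speed = 13 gives hardness = -120.

-120 to 16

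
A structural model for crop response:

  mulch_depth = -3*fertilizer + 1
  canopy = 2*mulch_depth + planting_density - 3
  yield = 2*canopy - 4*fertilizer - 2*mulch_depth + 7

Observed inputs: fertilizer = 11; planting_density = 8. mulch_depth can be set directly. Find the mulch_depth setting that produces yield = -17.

Intervening on mulch_depth fixes its value directly, overriding its dependence on fertilizer.
Substituting into the canopy equation gives canopy = 2*mulch_depth + 5.
This gives yield = 2*mulch_depth - 27.
Solve 2*mulch_depth - 27 = -17: mulch_depth = (-17 + 27) / 2 = 5.

mulch_depth = 5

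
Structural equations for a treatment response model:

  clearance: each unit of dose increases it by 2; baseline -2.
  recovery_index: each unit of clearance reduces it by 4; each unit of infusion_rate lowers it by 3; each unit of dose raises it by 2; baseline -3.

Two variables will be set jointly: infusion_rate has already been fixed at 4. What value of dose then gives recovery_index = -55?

dose = 8

With infusion_rate held at 4:
Substituting into the recovery_index equation gives recovery_index = -6*dose - 7.
Solve -6*dose - 7 = -55: dose = (-55 + 7) / -6 = 8.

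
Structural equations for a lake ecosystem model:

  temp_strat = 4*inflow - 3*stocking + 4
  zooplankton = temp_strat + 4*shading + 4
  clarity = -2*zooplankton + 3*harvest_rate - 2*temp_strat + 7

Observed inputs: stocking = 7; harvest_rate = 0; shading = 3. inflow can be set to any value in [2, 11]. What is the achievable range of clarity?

Substituting into the temp_strat equation gives temp_strat = 4*inflow - 17.
So zooplankton = 4*inflow - 1.
Substituting into the clarity equation gives clarity = -16*inflow + 43.
Linear in inflow, so extremes are at the endpoints: inflow = 2 gives clarity = 11; inflow = 11 gives clarity = -133.

-133 to 11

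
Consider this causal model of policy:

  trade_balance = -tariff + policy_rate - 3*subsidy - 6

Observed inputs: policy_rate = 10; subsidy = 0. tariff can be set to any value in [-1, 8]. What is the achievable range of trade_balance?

-4 to 5

Substituting into the trade_balance equation gives trade_balance = -tariff + 4.
Linear in tariff, so extremes are at the endpoints: tariff = -1 gives trade_balance = 5; tariff = 8 gives trade_balance = -4.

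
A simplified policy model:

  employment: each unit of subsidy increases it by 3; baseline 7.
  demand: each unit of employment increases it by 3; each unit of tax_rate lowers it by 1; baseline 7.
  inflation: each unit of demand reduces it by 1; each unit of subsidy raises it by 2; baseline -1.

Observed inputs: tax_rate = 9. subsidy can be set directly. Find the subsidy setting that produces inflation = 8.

subsidy = -4

Substituting into the demand equation gives demand = 9*subsidy + 19.
This gives inflation = -7*subsidy - 20.
Solve -7*subsidy - 20 = 8: subsidy = (8 + 20) / -7 = -4.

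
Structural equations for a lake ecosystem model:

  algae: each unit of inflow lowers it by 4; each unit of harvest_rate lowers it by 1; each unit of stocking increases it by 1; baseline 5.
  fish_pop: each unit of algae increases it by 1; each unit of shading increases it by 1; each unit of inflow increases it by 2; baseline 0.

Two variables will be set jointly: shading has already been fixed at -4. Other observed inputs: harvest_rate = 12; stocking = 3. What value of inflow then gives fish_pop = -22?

With shading held at -4:
Substituting into the algae equation gives algae = -4*inflow - 4.
Substituting into the fish_pop equation gives fish_pop = -2*inflow - 8.
Solve -2*inflow - 8 = -22: inflow = (-22 + 8) / -2 = 7.

inflow = 7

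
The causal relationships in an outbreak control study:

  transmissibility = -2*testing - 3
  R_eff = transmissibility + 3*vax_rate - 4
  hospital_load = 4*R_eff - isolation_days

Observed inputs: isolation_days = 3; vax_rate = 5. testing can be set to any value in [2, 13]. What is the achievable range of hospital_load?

Substituting into the R_eff equation gives R_eff = -2*testing + 8.
Substituting into the hospital_load equation gives hospital_load = -8*testing + 29.
Linear in testing, so extremes are at the endpoints: testing = 2 gives hospital_load = 13; testing = 13 gives hospital_load = -75.

-75 to 13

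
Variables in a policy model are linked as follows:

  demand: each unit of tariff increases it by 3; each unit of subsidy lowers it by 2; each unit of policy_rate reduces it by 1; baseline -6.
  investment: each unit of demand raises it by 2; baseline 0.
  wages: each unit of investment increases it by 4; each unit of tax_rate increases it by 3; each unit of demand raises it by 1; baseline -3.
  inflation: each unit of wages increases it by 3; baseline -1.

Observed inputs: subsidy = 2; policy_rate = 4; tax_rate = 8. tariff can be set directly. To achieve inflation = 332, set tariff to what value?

tariff = 8

Substituting into the demand equation gives demand = 3*tariff - 14.
This gives investment = 6*tariff - 28.
wages becomes 27*tariff - 105.
Substituting into the inflation equation gives inflation = 81*tariff - 316.
Solve 81*tariff - 316 = 332: tariff = (332 + 316) / 81 = 8.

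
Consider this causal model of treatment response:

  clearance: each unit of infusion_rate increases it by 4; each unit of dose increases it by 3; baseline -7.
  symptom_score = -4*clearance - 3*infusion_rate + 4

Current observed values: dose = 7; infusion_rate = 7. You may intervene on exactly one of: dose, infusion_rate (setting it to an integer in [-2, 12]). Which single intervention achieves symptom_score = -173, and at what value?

set dose = 6

Intervening on dose: with other inputs at their observed values, symptom_score = -12*dose - 101. Solving for -173 gives dose = 6, within [-2, 12].
Intervening on infusion_rate: symptom_score = -19*infusion_rate - 52. Reaching -173 requires infusion_rate = 121/19, not an integer.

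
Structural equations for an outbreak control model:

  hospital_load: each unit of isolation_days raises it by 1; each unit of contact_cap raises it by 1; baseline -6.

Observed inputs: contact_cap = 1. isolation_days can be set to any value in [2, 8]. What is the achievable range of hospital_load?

Substituting into the hospital_load equation gives hospital_load = isolation_days - 5.
Linear in isolation_days, so extremes are at the endpoints: isolation_days = 2 gives hospital_load = -3; isolation_days = 8 gives hospital_load = 3.

-3 to 3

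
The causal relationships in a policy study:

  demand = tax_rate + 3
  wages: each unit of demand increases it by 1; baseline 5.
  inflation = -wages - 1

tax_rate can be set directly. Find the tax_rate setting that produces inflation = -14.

Substituting into the wages equation gives wages = tax_rate + 8.
So inflation = -tax_rate - 9.
Solve -tax_rate - 9 = -14: tax_rate = (-14 + 9) / -1 = 5.

tax_rate = 5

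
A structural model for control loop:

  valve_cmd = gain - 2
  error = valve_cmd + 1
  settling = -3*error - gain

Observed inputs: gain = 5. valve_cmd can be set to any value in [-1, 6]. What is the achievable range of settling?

Intervening on valve_cmd fixes its value directly, overriding its dependence on gain.
Substituting into the settling equation gives settling = -3*valve_cmd - 8.
Linear in valve_cmd, so extremes are at the endpoints: valve_cmd = -1 gives settling = -5; valve_cmd = 6 gives settling = -26.

-26 to -5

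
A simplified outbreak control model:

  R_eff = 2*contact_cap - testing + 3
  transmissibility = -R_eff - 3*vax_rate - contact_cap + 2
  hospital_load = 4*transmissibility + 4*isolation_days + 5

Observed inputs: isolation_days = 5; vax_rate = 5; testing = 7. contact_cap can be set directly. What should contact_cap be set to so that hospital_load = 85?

contact_cap = -8

Substituting into the R_eff equation gives R_eff = 2*contact_cap - 4.
Substituting into the transmissibility equation gives transmissibility = -3*contact_cap - 9.
Substituting into the hospital_load equation gives hospital_load = -12*contact_cap - 11.
Solve -12*contact_cap - 11 = 85: contact_cap = (85 + 11) / -12 = -8.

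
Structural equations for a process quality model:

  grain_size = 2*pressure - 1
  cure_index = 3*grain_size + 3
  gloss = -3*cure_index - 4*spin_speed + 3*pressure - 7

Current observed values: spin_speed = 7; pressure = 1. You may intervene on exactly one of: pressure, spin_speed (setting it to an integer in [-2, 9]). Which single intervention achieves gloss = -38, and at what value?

Intervening on pressure: gloss = -15*pressure - 35. Reaching -38 requires pressure = 1/5, not an integer.
Intervening on spin_speed: with other inputs at their observed values, gloss = -4*spin_speed - 22. Solving for -38 gives spin_speed = 4, within [-2, 9].

set spin_speed = 4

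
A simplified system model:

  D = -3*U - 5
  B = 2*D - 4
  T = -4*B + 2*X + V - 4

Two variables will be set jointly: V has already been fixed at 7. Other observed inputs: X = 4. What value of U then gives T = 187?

U = 5

With V held at 7:
Substituting into the B equation gives B = -6*U - 14.
Substituting into the T equation gives T = 24*U + 67.
Solve 24*U + 67 = 187: U = (187 - 67) / 24 = 5.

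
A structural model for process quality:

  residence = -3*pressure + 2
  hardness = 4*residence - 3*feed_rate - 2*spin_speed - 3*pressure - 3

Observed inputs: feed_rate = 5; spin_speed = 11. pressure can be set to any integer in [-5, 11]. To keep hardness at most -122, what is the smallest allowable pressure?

pressure = 6

Substituting into the hardness equation gives hardness = -15*pressure - 32.
Require -15*pressure - 32 ≤ -122, so pressure ≥ 6.
The smallest integer in [-5, 11] satisfying this is 6.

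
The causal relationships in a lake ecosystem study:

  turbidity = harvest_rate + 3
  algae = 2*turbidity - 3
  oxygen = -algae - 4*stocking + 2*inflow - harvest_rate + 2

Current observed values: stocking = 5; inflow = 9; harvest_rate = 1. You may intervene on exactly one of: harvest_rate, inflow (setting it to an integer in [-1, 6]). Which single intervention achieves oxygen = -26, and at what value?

set inflow = -1

Intervening on harvest_rate: oxygen = -3*harvest_rate - 3. Reaching -26 requires harvest_rate = 23/3, not an integer.
Intervening on inflow: with other inputs at their observed values, oxygen = 2*inflow - 24. Solving for -26 gives inflow = -1, within [-1, 6].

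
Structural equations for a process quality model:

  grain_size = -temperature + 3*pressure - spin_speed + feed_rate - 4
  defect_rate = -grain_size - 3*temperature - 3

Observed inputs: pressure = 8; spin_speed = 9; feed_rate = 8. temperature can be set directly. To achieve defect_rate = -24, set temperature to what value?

Substituting into the grain_size equation gives grain_size = -temperature + 19.
Substituting into the defect_rate equation gives defect_rate = -2*temperature - 22.
Solve -2*temperature - 22 = -24: temperature = (-24 + 22) / -2 = 1.

temperature = 1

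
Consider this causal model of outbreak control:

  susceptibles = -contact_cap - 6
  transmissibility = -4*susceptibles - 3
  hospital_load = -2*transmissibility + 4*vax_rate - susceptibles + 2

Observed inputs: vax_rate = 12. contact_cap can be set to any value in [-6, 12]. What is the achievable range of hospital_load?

Substituting into the transmissibility equation gives transmissibility = 4*contact_cap + 21.
So hospital_load = -7*contact_cap + 14.
Linear in contact_cap, so extremes are at the endpoints: contact_cap = -6 gives hospital_load = 56; contact_cap = 12 gives hospital_load = -70.

-70 to 56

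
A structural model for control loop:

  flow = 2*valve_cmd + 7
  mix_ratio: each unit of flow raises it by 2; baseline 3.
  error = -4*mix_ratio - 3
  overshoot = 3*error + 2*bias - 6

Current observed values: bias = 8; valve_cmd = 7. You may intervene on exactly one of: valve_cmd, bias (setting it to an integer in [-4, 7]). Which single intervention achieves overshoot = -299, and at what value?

set valve_cmd = 2

Intervening on valve_cmd: with other inputs at their observed values, overshoot = -48*valve_cmd - 203. Solving for -299 gives valve_cmd = 2, within [-4, 7].
Intervening on bias: overshoot = 2*bias - 555. Reaching -299 requires bias = 128, outside [-4, 7].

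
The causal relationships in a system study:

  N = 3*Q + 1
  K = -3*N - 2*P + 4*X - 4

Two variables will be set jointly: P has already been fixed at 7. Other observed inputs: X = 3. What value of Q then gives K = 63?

With P held at 7:
Substituting into the K equation gives K = -9*Q - 9.
Solve -9*Q - 9 = 63: Q = (63 + 9) / -9 = -8.

Q = -8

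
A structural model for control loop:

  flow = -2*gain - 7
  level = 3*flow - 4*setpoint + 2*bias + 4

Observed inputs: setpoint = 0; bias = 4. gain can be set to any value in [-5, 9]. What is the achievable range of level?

Substituting into the level equation gives level = -6*gain - 9.
Linear in gain, so extremes are at the endpoints: gain = -5 gives level = 21; gain = 9 gives level = -63.

-63 to 21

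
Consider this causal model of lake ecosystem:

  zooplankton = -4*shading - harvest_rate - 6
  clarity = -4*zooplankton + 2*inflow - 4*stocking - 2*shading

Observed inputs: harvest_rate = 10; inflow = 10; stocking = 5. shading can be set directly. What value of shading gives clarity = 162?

shading = 7

Substituting into the zooplankton equation gives zooplankton = -4*shading - 16.
Substituting into the clarity equation gives clarity = 14*shading + 64.
Solve 14*shading + 64 = 162: shading = (162 - 64) / 14 = 7.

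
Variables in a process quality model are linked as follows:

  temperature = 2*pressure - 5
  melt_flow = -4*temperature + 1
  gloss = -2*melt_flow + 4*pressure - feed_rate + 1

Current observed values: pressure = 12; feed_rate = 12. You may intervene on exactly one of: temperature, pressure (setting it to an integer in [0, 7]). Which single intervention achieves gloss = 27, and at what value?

set pressure = 4

Intervening on temperature: gloss = 8*temperature + 35. Reaching 27 requires temperature = -1, outside [0, 7].
Intervening on pressure: with other inputs at their observed values, gloss = 20*pressure - 53. Solving for 27 gives pressure = 4, within [0, 7].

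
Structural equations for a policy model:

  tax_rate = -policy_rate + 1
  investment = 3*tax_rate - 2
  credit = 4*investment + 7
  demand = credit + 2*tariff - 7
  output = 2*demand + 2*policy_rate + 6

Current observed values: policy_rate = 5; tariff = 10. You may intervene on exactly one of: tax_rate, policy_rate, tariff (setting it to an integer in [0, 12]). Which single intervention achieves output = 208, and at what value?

Intervening on tax_rate: with other inputs at their observed values, output = 24*tax_rate + 40. Solving for 208 gives tax_rate = 7, within [0, 12].
Intervening on policy_rate: output = -22*policy_rate + 54. Reaching 208 requires policy_rate = -7, outside [0, 12].
Intervening on tariff: output = 4*tariff - 96. Reaching 208 requires tariff = 76, outside [0, 12].

set tax_rate = 7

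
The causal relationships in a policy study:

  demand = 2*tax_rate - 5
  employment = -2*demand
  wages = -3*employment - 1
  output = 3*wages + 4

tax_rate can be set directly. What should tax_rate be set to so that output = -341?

tax_rate = -7

Substituting into the employment equation gives employment = -4*tax_rate + 10.
Substituting into the wages equation gives wages = 12*tax_rate - 31.
Substituting into the output equation gives output = 36*tax_rate - 89.
Solve 36*tax_rate - 89 = -341: tax_rate = (-341 + 89) / 36 = -7.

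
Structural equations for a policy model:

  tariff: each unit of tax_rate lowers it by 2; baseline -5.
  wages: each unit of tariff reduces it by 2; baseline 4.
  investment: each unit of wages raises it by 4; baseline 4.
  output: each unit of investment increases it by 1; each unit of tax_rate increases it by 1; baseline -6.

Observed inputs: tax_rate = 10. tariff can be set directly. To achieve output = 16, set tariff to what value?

Intervening on tariff fixes its value directly, overriding its dependence on tax_rate.
Substituting into the investment equation gives investment = -8*tariff + 20.
Substituting into the output equation gives output = -8*tariff + 24.
Solve -8*tariff + 24 = 16: tariff = (16 - 24) / -8 = 1.

tariff = 1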